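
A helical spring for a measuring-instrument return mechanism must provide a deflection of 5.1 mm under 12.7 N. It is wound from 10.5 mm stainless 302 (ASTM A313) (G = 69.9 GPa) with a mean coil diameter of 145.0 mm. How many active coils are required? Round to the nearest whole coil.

Required rate k = F/δ = 12.7/5.1 = 2.4902 N/mm
N_a = Gd⁴/(8D³k) = (69.9×10³ × 10.5⁴)/(8 × 145.0³ × 2.4902)
    = 8.49639e+08 / 6.07334e+07 = 13.99 → 14 coils

14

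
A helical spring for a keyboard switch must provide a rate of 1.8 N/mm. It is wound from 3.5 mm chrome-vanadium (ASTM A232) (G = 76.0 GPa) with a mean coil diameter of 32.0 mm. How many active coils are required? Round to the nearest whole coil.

N_a = Gd⁴/(8D³k) = (76.0×10³ × 3.5⁴)/(8 × 32.0³ × 1.8)
    = 1.14048e+07 / 471859 = 24.17 → 24 coils

24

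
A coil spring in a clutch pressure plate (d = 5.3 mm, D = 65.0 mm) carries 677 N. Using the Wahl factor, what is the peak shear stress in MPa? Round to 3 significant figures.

841 MPa

Spring index C = D/d = 65.0/5.3 = 12.2642
K_W = (4C−1)/(4C−4) + 0.615/C = 48.057/45.057 + 0.0501 = 1.1167
τ₀ = 8FD/(πd³) = 8·677·65.0/(π·5.3³) = 352040/467.71 = 752.69 MPa
τ_max = K·τ₀ = 1.1167 × 752.69 = 840.55 MPa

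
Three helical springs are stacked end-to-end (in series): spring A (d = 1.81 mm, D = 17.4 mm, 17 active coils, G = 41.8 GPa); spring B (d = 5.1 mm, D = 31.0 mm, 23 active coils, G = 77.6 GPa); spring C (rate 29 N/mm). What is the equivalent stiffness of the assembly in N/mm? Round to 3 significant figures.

0.576 N/mm

k_A = Gd⁴/(8D³N_a) = (41.8×10³)(1.81⁴)/(8·17.4³·17) = 0.62619 N/mm
k_B = Gd⁴/(8D³N_a) = (77.6×10³)(5.1⁴)/(8·31.0³·23) = 9.5772 N/mm
Series: 1/k_eq = 1/0.62619 + 1/9.5772 + 1/29 = 1.7359; k_eq = 0.57608 N/mm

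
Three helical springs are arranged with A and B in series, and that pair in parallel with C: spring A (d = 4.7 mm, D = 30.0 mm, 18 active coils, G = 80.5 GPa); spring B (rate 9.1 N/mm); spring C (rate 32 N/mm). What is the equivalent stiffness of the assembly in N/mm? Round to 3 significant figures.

36.8 N/mm

k_A = Gd⁴/(8D³N_a) = (80.5×10³)(4.7⁴)/(8·30.0³·18) = 10.103 N/mm
Springs A,B series: k_AB = 1/(1/10.103+1/9.1) = 4.7877 N/mm; parallel with C: k_eq = 4.7877+32 = 36.788 N/mm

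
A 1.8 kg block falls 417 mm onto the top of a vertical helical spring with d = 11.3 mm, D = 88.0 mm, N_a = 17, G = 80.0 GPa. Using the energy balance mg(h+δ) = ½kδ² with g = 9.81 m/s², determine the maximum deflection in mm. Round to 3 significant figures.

33.6 mm

k = Gd⁴/(8D³N_a) = (80.0×10³)(11.3⁴)/(8·88.0³·17) = 14.074 N/mm
W = mg = 1.8 × 9.81 = 17.658 N
½kδ² − Wδ − Wh = 0 → δ = (W + √(W² + 2kWh))/k
δ = (17.658 + √(311.8 + 207264))/14.074 = (17.658 + 455.61)/14.074 = 33.627 mm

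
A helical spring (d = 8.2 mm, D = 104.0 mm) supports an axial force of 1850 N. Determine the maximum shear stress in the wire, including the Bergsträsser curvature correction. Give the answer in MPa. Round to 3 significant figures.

982 MPa

Spring index C = D/d = 104.0/8.2 = 12.6829
K_B = (4C+2)/(4C−3) = 52.732/47.732 = 1.1048
τ₀ = 8FD/(πd³) = 8·1850·104.0/(π·8.2³) = 1.5392e+06/1732.2 = 888.59 MPa
τ_max = K·τ₀ = 1.1048 × 888.59 = 981.68 MPa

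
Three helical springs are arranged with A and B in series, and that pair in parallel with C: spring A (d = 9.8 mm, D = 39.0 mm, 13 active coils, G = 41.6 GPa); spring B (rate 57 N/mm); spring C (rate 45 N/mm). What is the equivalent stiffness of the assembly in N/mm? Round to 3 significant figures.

k_A = Gd⁴/(8D³N_a) = (41.6×10³)(9.8⁴)/(8·39.0³·13) = 62.197 N/mm
Springs A,B series: k_AB = 1/(1/62.197+1/57) = 29.743 N/mm; parallel with C: k_eq = 29.743+45 = 74.743 N/mm

74.7 N/mm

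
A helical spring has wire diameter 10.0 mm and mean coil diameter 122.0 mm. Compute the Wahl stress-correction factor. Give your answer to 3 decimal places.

1.117

C = D/d = 122.0/10.0 = 12.2000
K_W = (4C−1)/(4C−4) + 0.615/C = 47.800/44.800 + 0.0504 = 1.1174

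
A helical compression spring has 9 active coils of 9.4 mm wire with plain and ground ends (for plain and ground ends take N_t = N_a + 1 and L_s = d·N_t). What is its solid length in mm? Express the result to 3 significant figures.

94.0 mm

plain and ground ends: N_t = N_a + 1 = 9 + 1 = 10
L_s = d·N_t = 9.4 × 10 = 94 mm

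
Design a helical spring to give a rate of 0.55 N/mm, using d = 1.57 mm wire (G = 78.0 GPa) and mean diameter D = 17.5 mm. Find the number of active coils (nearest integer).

20

N_a = Gd⁴/(8D³k) = (78.0×10³ × 1.57⁴)/(8 × 17.5³ × 0.55)
    = 473907 / 23581.3 = 20.1 → 20 coils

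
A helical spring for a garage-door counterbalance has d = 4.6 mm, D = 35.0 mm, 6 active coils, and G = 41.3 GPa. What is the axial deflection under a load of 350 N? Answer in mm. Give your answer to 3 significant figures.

39.0 mm

k = Gd⁴/(8D³N_a) = (41.3×10³)(4.6⁴)/(8·35.0³·6) = 8.9854 N/mm
δ = F/k = 350 / 8.9854 = 38.952 mm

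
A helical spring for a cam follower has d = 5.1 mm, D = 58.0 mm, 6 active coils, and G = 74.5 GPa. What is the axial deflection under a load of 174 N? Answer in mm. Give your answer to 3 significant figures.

32.3 mm

k = Gd⁴/(8D³N_a) = (74.5×10³)(5.1⁴)/(8·58.0³·6) = 5.3816 N/mm
δ = F/k = 174 / 5.3816 = 32.332 mm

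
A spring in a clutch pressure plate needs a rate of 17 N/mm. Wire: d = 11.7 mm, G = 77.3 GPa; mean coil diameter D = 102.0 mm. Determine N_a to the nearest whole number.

10

N_a = Gd⁴/(8D³k) = (77.3×10³ × 11.7⁴)/(8 × 102.0³ × 17)
    = 1.44851e+09 / 1.44324e+08 = 10.04 → 10 coils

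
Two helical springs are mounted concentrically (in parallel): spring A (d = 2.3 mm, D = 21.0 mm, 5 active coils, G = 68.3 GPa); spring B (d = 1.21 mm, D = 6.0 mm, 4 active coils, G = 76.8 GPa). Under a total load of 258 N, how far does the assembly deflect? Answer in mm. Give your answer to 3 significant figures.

8.90 mm

k_A = Gd⁴/(8D³N_a) = (68.3×10³)(2.3⁴)/(8·21.0³·5) = 5.1596 N/mm
k_B = Gd⁴/(8D³N_a) = (76.8×10³)(1.21⁴)/(8·6.0³·4) = 23.818 N/mm
Parallel: k_eq = 5.1596 + 23.818 = 28.977 N/mm
δ = F/k_eq = 258/28.977 = 8.9035 mm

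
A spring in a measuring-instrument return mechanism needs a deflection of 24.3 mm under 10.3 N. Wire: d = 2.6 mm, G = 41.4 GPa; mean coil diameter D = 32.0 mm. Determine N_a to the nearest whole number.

17

Required rate k = F/δ = 10.3/24.3 = 0.42387 N/mm
N_a = Gd⁴/(8D³k) = (41.4×10³ × 2.6⁴)/(8 × 32.0³ × 0.42387)
    = 1.89188e+06 / 111115 = 17.03 → 17 coils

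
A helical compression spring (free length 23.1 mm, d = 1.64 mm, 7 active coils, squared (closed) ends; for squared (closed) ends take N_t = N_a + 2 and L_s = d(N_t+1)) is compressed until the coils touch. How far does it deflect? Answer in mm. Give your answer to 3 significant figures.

6.70 mm

N_t = 9; L_s = 1.64·10 = 16.4 mm
δ_solid = L₀ − L_s = 23.1 − 16.4 = 6.7 mm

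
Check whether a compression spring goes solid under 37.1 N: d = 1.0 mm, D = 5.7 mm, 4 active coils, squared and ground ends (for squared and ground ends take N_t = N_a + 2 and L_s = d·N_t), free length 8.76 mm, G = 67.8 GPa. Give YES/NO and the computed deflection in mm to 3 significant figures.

k = Gd⁴/(8D³N_a) = (67.8×10³)(1.0⁴)/(8·5.7³·4) = 11.441 N/mm
N_t = 6; L_s = 1.0·6 = 6 mm; δ_solid = L₀ − L_s = 8.76 − 6 = 2.76 mm
δ = F/k = 37.1/11.441 = 3.2428 mm
δ ≥ δ_solid → spring goes solid

YES, δ = 3.24 mm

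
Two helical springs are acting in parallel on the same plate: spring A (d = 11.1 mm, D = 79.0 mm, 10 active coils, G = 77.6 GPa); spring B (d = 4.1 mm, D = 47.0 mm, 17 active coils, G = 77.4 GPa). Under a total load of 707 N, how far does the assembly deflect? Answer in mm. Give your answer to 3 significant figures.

k_A = Gd⁴/(8D³N_a) = (77.6×10³)(11.1⁴)/(8·79.0³·10) = 29.866 N/mm
k_B = Gd⁴/(8D³N_a) = (77.4×10³)(4.1⁴)/(8·47.0³·17) = 1.549 N/mm
Parallel: k_eq = 29.866 + 1.549 = 31.415 N/mm
δ = F/k_eq = 707/31.415 = 22.505 mm

22.5 mm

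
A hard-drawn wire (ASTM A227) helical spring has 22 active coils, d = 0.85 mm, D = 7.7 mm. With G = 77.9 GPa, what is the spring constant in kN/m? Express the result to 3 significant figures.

0.506 kN/m

k = Gd⁴/(8D³N_a) = (77.9×10³ × 0.85⁴) / (8 × 7.7³ × 22)
  = 40664.3 / 80349.8 = 0.50609 N/mm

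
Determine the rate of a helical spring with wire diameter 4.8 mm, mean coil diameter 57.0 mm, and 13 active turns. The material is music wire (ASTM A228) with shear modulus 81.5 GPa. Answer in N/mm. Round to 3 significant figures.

k = Gd⁴/(8D³N_a) = (81.5×10³ × 4.8⁴) / (8 × 57.0³ × 13)
  = 4.32636e+07 / 1.92601e+07 = 2.2463 N/mm

2.25 N/mm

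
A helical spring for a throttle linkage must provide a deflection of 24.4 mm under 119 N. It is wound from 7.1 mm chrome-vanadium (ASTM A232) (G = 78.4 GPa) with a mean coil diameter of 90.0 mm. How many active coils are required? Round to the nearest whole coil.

Required rate k = F/δ = 119/24.4 = 4.877 N/mm
N_a = Gd⁴/(8D³k) = (78.4×10³ × 7.1⁴)/(8 × 90.0³ × 4.877)
    = 1.99228e+08 / 2.8443e+07 = 7.004 → 7 coils

7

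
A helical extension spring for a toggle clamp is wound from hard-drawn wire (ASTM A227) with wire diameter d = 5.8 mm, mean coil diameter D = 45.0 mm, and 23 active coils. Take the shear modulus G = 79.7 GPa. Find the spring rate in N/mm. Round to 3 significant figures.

k = Gd⁴/(8D³N_a) = (79.7×10³ × 5.8⁴) / (8 × 45.0³ × 23)
  = 9.01925e+07 / 1.6767e+07 = 5.3792 N/mm

5.38 N/mm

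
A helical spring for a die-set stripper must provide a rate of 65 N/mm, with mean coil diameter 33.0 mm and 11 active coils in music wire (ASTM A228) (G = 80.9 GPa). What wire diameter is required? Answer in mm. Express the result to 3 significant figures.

7.10 mm

d = (8D³N_a·k / G)^(1/4) = (8·33.0³·11·65 / (80.9×10³))^0.25
  = (2540.9)^0.25 = 7.0998 mm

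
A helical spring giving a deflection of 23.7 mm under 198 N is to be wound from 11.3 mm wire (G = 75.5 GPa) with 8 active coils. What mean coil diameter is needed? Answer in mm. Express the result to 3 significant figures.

132 mm

Required rate k = F/δ = 198/23.7 = 8.3544 N/mm
D = (Gd⁴/(8N_a·k))^(1/3) = (75.5×10³·11.3⁴/(8·8·8.3544))^(1/3)
  = (2.30231e+06)^(1/3) = 132.0448 mm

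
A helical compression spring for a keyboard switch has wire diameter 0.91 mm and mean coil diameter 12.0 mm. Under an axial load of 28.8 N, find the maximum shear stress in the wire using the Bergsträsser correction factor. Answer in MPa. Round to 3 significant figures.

1290 MPa

Spring index C = D/d = 12.0/0.91 = 13.1868
K_B = (4C+2)/(4C−3) = 54.747/49.747 = 1.1005
τ₀ = 8FD/(πd³) = 8·28.8·12.0/(π·0.91³) = 2764.8/2.3674 = 1167.9 MPa
τ_max = K·τ₀ = 1.1005 × 1167.9 = 1285.2 MPa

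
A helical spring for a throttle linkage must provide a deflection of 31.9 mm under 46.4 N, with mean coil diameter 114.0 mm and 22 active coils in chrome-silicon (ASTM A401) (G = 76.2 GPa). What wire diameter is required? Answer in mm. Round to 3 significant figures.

8.40 mm

Required rate k = F/δ = 46.4/31.9 = 1.4545 N/mm
d = (8D³N_a·k / G)^(1/4) = (8·114.0³·22·1.4545 / (76.2×10³))^0.25
  = (4977.4)^0.25 = 8.3994 mm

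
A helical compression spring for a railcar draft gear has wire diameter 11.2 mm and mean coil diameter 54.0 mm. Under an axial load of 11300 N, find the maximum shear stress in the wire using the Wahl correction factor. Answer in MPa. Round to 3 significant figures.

1460 MPa

Spring index C = D/d = 54.0/11.2 = 4.8214
K_W = (4C−1)/(4C−4) + 0.615/C = 18.286/15.286 + 0.1276 = 1.3238
τ₀ = 8FD/(πd³) = 8·11300·54.0/(π·11.2³) = 4.8816e+06/4413.7 = 1106 MPa
τ_max = K·τ₀ = 1.3238 × 1106 = 1464.2 MPa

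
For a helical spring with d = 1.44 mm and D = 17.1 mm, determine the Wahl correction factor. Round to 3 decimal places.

C = D/d = 17.1/1.44 = 11.8750
K_W = (4C−1)/(4C−4) + 0.615/C = 46.500/43.500 + 0.0518 = 1.1208

1.121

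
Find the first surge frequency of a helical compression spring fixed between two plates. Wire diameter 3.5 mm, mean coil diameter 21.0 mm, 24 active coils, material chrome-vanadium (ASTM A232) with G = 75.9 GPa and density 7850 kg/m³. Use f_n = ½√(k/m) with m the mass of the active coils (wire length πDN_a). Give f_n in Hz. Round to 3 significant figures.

116 Hz

k = Gd⁴/(8D³N_a) = (75.9×10³)(3.5⁴)/(8·21.0³·24) = 6.4055 N/mm = 6405.5 N/m
Wire length L = πDN_a = π·21.0·24 = 1583.4 mm
m = ρ·(πd²/4)·L = 7850 × 9.6211×10⁻⁶ m² × 1.5834 m = 0.11958 kg
f_n = ½√(k/m) = 0.5·√(6405.5/0.11958) = 0.5·√(53565) = 115.72 Hz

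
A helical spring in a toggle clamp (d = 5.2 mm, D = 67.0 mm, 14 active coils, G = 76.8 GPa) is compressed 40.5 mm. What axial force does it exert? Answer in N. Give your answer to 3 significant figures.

k = Gd⁴/(8D³N_a) = (76.8×10³)(5.2⁴)/(8·67.0³·14) = 1.667 N/mm
F = k·δ = 1.667 × 40.5 = 67.513 N

67.5 N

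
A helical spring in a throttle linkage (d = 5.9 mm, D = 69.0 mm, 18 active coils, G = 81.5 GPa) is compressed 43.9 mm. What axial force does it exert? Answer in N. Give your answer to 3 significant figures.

91.6 N

k = Gd⁴/(8D³N_a) = (81.5×10³)(5.9⁴)/(8·69.0³·18) = 2.0876 N/mm
F = k·δ = 2.0876 × 43.9 = 91.647 N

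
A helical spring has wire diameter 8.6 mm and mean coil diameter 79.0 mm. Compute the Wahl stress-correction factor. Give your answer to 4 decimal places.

C = D/d = 79.0/8.6 = 9.1860
K_W = (4C−1)/(4C−4) + 0.615/C = 35.744/32.744 + 0.0669 = 1.1586

1.1586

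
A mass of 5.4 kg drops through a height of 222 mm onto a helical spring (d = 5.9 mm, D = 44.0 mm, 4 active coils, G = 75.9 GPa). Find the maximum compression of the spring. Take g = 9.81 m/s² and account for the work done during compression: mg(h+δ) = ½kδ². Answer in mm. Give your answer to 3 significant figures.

k = Gd⁴/(8D³N_a) = (75.9×10³)(5.9⁴)/(8·44.0³·4) = 33.74 N/mm
W = mg = 5.4 × 9.81 = 52.974 N
½kδ² − Wδ − Wh = 0 → δ = (W + √(W² + 2kWh))/k
δ = (52.974 + √(2806.2 + 793574))/33.74 = (52.974 + 892.4)/33.74 = 28.02 mm

28.0 mm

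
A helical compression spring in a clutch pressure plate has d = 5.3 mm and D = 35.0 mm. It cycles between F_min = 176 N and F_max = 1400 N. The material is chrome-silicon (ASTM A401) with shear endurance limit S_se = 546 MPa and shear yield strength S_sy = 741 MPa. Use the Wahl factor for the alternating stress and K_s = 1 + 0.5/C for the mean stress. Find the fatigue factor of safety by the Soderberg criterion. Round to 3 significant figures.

0.663

C = D/d = 35.0/5.3 = 6.6038; K_W = (4C−1)/(4C−4)+0.615/C = 1.2270; K_s = 1+0.5/C = 1.0757
F_a = (F_max−F_min)/2 = 612 N; F_m = (F_max+F_min)/2 = 788 N
τ_a = K_W·8F_aD/(πd³) = 1.2270 × 366.38 = 449.54 MPa
τ_m = K_s·8F_mD/(πd³) = 1.0757 × 471.74 = 507.46 MPa
Soderberg: 1/n_f = τ_a/S_se + τ_m/S_sy = 449.54/546 + 507.46/741 = 0.82333 + 0.68483 = 1.5082
n_f = 1/1.5082 = 0.6631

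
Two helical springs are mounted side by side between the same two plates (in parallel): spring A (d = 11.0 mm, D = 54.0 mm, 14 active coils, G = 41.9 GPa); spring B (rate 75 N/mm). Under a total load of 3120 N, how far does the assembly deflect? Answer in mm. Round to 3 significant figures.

k_A = Gd⁴/(8D³N_a) = (41.9×10³)(11.0⁴)/(8·54.0³·14) = 34.784 N/mm
Parallel: k_eq = 34.784 + 75 = 109.78 N/mm
δ = F/k_eq = 3120/109.78 = 28.419 mm

28.4 mm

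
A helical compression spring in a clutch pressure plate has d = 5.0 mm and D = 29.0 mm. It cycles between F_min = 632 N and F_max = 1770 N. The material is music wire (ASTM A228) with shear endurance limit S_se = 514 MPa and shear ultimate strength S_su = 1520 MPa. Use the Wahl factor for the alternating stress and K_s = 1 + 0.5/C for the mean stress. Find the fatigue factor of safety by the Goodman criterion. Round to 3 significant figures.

0.750

C = D/d = 29.0/5.0 = 5.8000; K_W = (4C−1)/(4C−4)+0.615/C = 1.2623; K_s = 1+0.5/C = 1.0862
F_a = (F_max−F_min)/2 = 569 N; F_m = (F_max+F_min)/2 = 1201 N
τ_a = K_W·8F_aD/(πd³) = 1.2623 × 336.16 = 424.32 MPa
τ_m = K_s·8F_mD/(πd³) = 1.0862 × 709.53 = 770.7 MPa
Goodman: 1/n_f = τ_a/S_se + τ_m/S_su = 424.32/514 + 770.7/1520 = 0.82553 + 0.50704 = 1.3326
n_f = 1/1.3326 = 0.7504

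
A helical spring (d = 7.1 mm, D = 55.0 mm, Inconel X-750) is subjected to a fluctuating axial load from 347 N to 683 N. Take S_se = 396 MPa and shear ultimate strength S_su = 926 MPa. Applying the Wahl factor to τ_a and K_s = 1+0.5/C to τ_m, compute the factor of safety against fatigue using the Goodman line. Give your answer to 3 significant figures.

C = D/d = 55.0/7.1 = 7.7465; K_W = (4C−1)/(4C−4)+0.615/C = 1.1906; K_s = 1+0.5/C = 1.0645
F_a = (F_max−F_min)/2 = 168 N; F_m = (F_max+F_min)/2 = 515 N
τ_a = K_W·8F_aD/(πd³) = 1.1906 × 65.741 = 78.269 MPa
τ_m = K_s·8F_mD/(πd³) = 1.0645 × 201.53 = 214.54 MPa
Goodman: 1/n_f = τ_a/S_se + τ_m/S_su = 78.269/396 + 214.54/926 = 0.19765 + 0.23168 = 0.42933
n_f = 1/0.42933 = 2.329

2.33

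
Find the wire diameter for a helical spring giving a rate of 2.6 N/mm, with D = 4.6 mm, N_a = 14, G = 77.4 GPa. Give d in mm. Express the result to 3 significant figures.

0.778 mm

d = (8D³N_a·k / G)^(1/4) = (8·4.6³·14·2.6 / (77.4×10³))^0.25
  = (0.3662)^0.25 = 0.7779 mm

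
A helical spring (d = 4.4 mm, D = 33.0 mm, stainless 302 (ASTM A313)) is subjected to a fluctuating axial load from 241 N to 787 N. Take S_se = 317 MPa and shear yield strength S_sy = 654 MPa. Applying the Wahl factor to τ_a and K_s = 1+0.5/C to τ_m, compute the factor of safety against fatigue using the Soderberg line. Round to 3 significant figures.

0.542

C = D/d = 33.0/4.4 = 7.5000; K_W = (4C−1)/(4C−4)+0.615/C = 1.1974; K_s = 1+0.5/C = 1.0667
F_a = (F_max−F_min)/2 = 273 N; F_m = (F_max+F_min)/2 = 514 N
τ_a = K_W·8F_aD/(πd³) = 1.1974 × 269.31 = 322.47 MPa
τ_m = K_s·8F_mD/(πd³) = 1.0667 × 507.06 = 540.86 MPa
Soderberg: 1/n_f = τ_a/S_se + τ_m/S_sy = 322.47/317 + 540.86/654 = 1.01726 + 0.82701 = 1.8443
n_f = 1/1.8443 = 0.5422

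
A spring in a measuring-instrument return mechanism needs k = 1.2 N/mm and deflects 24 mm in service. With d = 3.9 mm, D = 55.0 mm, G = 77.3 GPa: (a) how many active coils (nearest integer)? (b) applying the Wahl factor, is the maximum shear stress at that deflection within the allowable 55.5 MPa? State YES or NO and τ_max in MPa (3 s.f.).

N_a = Gd⁴/(8D³k) = (77.3×10³)(3.9⁴)/(8·55.0³·1.2) = 11.2 → N_a = 11
Actual rate k = Gd⁴/(8D³·11) = 1.2214 N/mm
Working load F = kδ = 1.2214·24 = 29.314 N
C = 55.0/3.9 = 14.1026; K_W = (4C−1)/(4C−4)+0.615/C = 1.1008
τ_max = K_W·8FD/(πd³) = 1.1008·69.213 = 76.193 MPa
τ_max > 55.5 MPa → exceeds allowable

(a) 11 coils; (b) NO, τ_max = 76.2 MPa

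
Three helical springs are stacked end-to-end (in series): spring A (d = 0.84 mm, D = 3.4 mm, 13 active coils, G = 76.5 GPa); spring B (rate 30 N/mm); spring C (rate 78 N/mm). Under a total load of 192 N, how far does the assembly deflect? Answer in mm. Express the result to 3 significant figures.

k_A = Gd⁴/(8D³N_a) = (76.5×10³)(0.84⁴)/(8·3.4³·13) = 9.3177 N/mm
Series: 1/k_eq = 1/9.3177 + 1/30 + 1/78 = 0.15348; k_eq = 6.5157 N/mm
δ = F/k_eq = 192/6.5157 = 29.467 mm

29.5 mm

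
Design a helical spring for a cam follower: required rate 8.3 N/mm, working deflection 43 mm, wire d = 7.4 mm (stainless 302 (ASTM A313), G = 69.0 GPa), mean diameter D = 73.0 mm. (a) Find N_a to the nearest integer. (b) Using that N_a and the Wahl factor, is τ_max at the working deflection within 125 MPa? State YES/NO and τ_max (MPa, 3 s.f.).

N_a = Gd⁴/(8D³k) = (69.0×10³)(7.4⁴)/(8·73.0³·8.3) = 8.01 → N_a = 8
Actual rate k = Gd⁴/(8D³·8) = 8.3105 N/mm
Working load F = kδ = 8.3105·43 = 357.35 N
C = 73.0/7.4 = 9.8649; K_W = (4C−1)/(4C−4)+0.615/C = 1.1469
τ_max = K_W·8FD/(πd³) = 1.1469·163.93 = 188.02 MPa
τ_max > 125 MPa → exceeds allowable

(a) 8 coils; (b) NO, τ_max = 188 MPa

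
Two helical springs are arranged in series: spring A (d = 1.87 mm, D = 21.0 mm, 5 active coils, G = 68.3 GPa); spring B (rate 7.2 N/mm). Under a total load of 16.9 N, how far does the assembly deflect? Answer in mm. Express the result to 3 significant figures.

k_A = Gd⁴/(8D³N_a) = (68.3×10³)(1.87⁴)/(8·21.0³·5) = 2.2546 N/mm
Series: 1/k_eq = 1/2.2546 + 1/7.2 = 0.58243; k_eq = 1.717 N/mm
δ = F/k_eq = 16.9/1.717 = 9.843 mm

9.84 mm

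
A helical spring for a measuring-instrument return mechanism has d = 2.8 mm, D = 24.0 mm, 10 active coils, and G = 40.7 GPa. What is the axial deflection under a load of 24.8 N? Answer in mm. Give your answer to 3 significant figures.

11.0 mm

k = Gd⁴/(8D³N_a) = (40.7×10³)(2.8⁴)/(8·24.0³·10) = 2.2621 N/mm
δ = F/k = 24.8 / 2.2621 = 10.963 mm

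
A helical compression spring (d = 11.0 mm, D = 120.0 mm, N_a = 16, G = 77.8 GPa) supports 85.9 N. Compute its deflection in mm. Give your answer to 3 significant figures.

k = Gd⁴/(8D³N_a) = (77.8×10³)(11.0⁴)/(8·120.0³·16) = 5.1499 N/mm
δ = F/k = 85.9 / 5.1499 = 16.68 mm

16.7 mm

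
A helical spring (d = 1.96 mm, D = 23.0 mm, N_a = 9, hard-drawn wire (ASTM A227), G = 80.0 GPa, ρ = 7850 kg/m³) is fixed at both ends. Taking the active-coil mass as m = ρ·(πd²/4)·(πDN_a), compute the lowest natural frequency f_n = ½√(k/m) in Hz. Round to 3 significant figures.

148 Hz

k = Gd⁴/(8D³N_a) = (80.0×10³)(1.96⁴)/(8·23.0³·9) = 1.3477 N/mm = 1347.7 N/m
Wire length L = πDN_a = π·23.0·9 = 650.31 mm
m = ρ·(πd²/4)·L = 7850 × 3.0172×10⁻⁶ m² × 0.65031 m = 0.015403 kg
f_n = ½√(k/m) = 0.5·√(1347.7/0.015403) = 0.5·√(87500) = 147.9 Hz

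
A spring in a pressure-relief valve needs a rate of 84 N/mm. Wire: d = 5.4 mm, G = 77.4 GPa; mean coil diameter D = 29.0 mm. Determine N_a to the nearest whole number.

N_a = Gd⁴/(8D³k) = (77.4×10³ × 5.4⁴)/(8 × 29.0³ × 84)
    = 6.58137e+07 / 1.63894e+07 = 4.016 → 4 coils

4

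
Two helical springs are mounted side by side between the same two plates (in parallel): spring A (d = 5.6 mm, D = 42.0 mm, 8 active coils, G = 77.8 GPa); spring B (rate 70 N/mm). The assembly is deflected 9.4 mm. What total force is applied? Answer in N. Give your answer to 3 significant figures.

k_A = Gd⁴/(8D³N_a) = (77.8×10³)(5.6⁴)/(8·42.0³·8) = 16.136 N/mm
Parallel: k_eq = 16.136 + 70 = 86.136 N/mm
F = k_eq·δ = 86.136·9.4 = 809.68 N

810 N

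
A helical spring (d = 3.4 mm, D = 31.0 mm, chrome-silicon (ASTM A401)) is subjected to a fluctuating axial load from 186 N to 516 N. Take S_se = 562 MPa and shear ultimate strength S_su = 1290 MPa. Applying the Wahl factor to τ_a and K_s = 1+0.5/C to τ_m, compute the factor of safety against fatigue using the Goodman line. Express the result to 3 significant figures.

C = D/d = 31.0/3.4 = 9.1176; K_W = (4C−1)/(4C−4)+0.615/C = 1.1598; K_s = 1+0.5/C = 1.0548
F_a = (F_max−F_min)/2 = 165 N; F_m = (F_max+F_min)/2 = 351 N
τ_a = K_W·8F_aD/(πd³) = 1.1598 × 331.4 = 384.37 MPa
τ_m = K_s·8F_mD/(πd³) = 1.0548 × 704.97 = 743.63 MPa
Goodman: 1/n_f = τ_a/S_se + τ_m/S_su = 384.37/562 + 743.63/1290 = 0.68393 + 0.57646 = 1.2604
n_f = 1/1.2604 = 0.7934

0.793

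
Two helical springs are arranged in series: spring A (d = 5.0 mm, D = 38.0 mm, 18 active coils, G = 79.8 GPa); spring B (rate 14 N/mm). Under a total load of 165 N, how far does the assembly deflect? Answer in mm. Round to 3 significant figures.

k_A = Gd⁴/(8D³N_a) = (79.8×10³)(5.0⁴)/(8·38.0³·18) = 6.312 N/mm
Series: 1/k_eq = 1/6.312 + 1/14 = 0.22986; k_eq = 4.3505 N/mm
δ = F/k_eq = 165/4.3505 = 37.926 mm

37.9 mm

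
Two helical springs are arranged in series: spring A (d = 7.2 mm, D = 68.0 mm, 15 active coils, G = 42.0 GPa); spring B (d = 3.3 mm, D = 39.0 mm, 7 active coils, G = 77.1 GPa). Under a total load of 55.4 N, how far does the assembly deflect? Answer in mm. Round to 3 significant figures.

k_A = Gd⁴/(8D³N_a) = (42.0×10³)(7.2⁴)/(8·68.0³·15) = 2.9914 N/mm
k_B = Gd⁴/(8D³N_a) = (77.1×10³)(3.3⁴)/(8·39.0³·7) = 2.7525 N/mm
Series: 1/k_eq = 1/2.9914 + 1/2.7525 = 0.6976; k_eq = 1.4335 N/mm
δ = F/k_eq = 55.4/1.4335 = 38.647 mm

38.6 mm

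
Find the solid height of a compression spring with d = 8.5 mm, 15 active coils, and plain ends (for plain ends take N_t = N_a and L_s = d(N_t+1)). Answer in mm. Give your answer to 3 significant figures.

136 mm

plain ends: N_t = N_a = 15
L_s = d·(N_t+1) = 8.5 × 16 = 136 mm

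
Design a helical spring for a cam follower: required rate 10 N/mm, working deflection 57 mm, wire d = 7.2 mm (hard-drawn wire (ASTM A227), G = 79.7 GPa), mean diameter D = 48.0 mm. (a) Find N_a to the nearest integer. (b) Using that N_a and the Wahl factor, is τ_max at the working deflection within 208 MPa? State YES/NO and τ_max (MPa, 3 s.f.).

(a) 24 coils; (b) NO, τ_max = 231 MPa

N_a = Gd⁴/(8D³k) = (79.7×10³)(7.2⁴)/(8·48.0³·10) = 24.21 → N_a = 24
Actual rate k = Gd⁴/(8D³·24) = 10.087 N/mm
Working load F = kδ = 10.087·57 = 574.96 N
C = 48.0/7.2 = 6.6667; K_W = (4C−1)/(4C−4)+0.615/C = 1.2246
τ_max = K_W·8FD/(πd³) = 1.2246·188.29 = 230.58 MPa
τ_max > 208 MPa → exceeds allowable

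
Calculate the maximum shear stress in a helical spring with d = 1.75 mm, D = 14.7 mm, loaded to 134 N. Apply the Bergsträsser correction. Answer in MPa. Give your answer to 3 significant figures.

Spring index C = D/d = 14.7/1.75 = 8.4000
K_B = (4C+2)/(4C−3) = 35.600/30.600 = 1.1634
τ₀ = 8FD/(πd³) = 8·134·14.7/(π·1.75³) = 15758.4/16.837 = 935.94 MPa
τ_max = K·τ₀ = 1.1634 × 935.94 = 1088.9 MPa

1090 MPa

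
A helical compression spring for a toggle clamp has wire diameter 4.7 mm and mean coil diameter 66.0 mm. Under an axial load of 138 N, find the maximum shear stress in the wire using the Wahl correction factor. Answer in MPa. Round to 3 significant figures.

Spring index C = D/d = 66.0/4.7 = 14.0426
K_W = (4C−1)/(4C−4) + 0.615/C = 55.170/52.170 + 0.0438 = 1.1013
τ₀ = 8FD/(πd³) = 8·138·66.0/(π·4.7³) = 72864/326.17 = 223.39 MPa
τ_max = K·τ₀ = 1.1013 × 223.39 = 246.02 MPa

246 MPa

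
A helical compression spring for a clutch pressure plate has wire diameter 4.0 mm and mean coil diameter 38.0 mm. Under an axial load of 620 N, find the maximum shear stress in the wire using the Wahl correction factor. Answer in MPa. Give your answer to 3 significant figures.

1080 MPa

Spring index C = D/d = 38.0/4.0 = 9.5000
K_W = (4C−1)/(4C−4) + 0.615/C = 37.000/34.000 + 0.0647 = 1.1530
τ₀ = 8FD/(πd³) = 8·620·38.0/(π·4.0³) = 188480/201.06 = 937.42 MPa
τ_max = K·τ₀ = 1.1530 × 937.42 = 1080.8 MPa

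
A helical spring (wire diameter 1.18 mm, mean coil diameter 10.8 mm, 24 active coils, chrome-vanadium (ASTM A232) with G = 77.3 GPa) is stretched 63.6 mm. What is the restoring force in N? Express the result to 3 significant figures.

k = Gd⁴/(8D³N_a) = (77.3×10³)(1.18⁴)/(8·10.8³·24) = 0.61963 N/mm
F = k·δ = 0.61963 × 63.6 = 39.409 N

39.4 N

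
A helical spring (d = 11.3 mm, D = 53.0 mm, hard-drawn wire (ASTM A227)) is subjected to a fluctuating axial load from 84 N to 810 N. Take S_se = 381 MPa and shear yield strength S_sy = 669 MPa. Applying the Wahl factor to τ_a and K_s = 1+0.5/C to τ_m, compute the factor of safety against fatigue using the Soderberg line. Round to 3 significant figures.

5.32

C = D/d = 53.0/11.3 = 4.6903; K_W = (4C−1)/(4C−4)+0.615/C = 1.3344; K_s = 1+0.5/C = 1.1066
F_a = (F_max−F_min)/2 = 363 N; F_m = (F_max+F_min)/2 = 447 N
τ_a = K_W·8F_aD/(πd³) = 1.3344 × 33.954 = 45.306 MPa
τ_m = K_s·8F_mD/(πd³) = 1.1066 × 41.811 = 46.268 MPa
Soderberg: 1/n_f = τ_a/S_se + τ_m/S_sy = 45.306/381 + 46.268/669 = 0.11891 + 0.06916 = 0.18807
n_f = 1/0.18807 = 5.317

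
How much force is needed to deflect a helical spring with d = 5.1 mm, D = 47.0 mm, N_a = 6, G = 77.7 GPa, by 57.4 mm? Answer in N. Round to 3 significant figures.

605 N

k = Gd⁴/(8D³N_a) = (77.7×10³)(5.1⁴)/(8·47.0³·6) = 10.548 N/mm
F = k·δ = 10.548 × 57.4 = 605.45 N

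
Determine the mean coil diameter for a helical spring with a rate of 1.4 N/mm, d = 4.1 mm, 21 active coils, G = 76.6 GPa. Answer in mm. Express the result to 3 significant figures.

D = (Gd⁴/(8N_a·k))^(1/3) = (76.6×10³·4.1⁴/(8·21·1.4))^(1/3)
  = (92029.5)^(1/3) = 45.1484 mm

45.1 mm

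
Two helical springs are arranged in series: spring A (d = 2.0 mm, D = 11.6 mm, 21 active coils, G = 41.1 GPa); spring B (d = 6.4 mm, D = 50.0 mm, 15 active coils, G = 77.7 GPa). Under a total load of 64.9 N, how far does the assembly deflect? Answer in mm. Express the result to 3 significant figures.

33.3 mm

k_A = Gd⁴/(8D³N_a) = (41.1×10³)(2.0⁴)/(8·11.6³·21) = 2.5077 N/mm
k_B = Gd⁴/(8D³N_a) = (77.7×10³)(6.4⁴)/(8·50.0³·15) = 8.6906 N/mm
Series: 1/k_eq = 1/2.5077 + 1/8.6906 = 0.51384; k_eq = 1.9461 N/mm
δ = F/k_eq = 64.9/1.9461 = 33.348 mm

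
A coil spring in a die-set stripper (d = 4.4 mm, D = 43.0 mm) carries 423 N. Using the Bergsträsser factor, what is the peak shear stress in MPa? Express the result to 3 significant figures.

Spring index C = D/d = 43.0/4.4 = 9.7727
K_B = (4C+2)/(4C−3) = 41.091/36.091 = 1.1385
τ₀ = 8FD/(πd³) = 8·423·43.0/(π·4.4³) = 145512/267.61 = 543.74 MPa
τ_max = K·τ₀ = 1.1385 × 543.74 = 619.07 MPa

619 MPa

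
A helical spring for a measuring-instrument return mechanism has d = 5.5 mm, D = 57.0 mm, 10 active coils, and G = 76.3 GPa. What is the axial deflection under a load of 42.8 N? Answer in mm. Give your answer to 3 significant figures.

9.08 mm

k = Gd⁴/(8D³N_a) = (76.3×10³)(5.5⁴)/(8·57.0³·10) = 4.7126 N/mm
δ = F/k = 42.8 / 4.7126 = 9.082 mm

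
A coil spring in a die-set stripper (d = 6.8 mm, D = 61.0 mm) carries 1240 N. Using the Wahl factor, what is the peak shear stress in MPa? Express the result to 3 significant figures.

Spring index C = D/d = 61.0/6.8 = 8.9706
K_W = (4C−1)/(4C−4) + 0.615/C = 34.882/31.882 + 0.0686 = 1.1627
τ₀ = 8FD/(πd³) = 8·1240·61.0/(π·6.8³) = 605120/987.82 = 612.58 MPa
τ_max = K·τ₀ = 1.1627 × 612.58 = 712.22 MPa

712 MPa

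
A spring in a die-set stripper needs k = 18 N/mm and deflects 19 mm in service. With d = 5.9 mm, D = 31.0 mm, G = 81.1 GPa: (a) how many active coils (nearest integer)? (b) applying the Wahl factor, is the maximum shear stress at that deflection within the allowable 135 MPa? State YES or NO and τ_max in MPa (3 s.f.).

(a) 23 coils; (b) NO, τ_max = 169 MPa

N_a = Gd⁴/(8D³k) = (81.1×10³)(5.9⁴)/(8·31.0³·18) = 22.91 → N_a = 23
Actual rate k = Gd⁴/(8D³·23) = 17.928 N/mm
Working load F = kδ = 17.928·19 = 340.63 N
C = 31.0/5.9 = 5.2542; K_W = (4C−1)/(4C−4)+0.615/C = 1.2933
τ_max = K_W·8FD/(πd³) = 1.2933·130.93 = 169.33 MPa
τ_max > 135 MPa → exceeds allowable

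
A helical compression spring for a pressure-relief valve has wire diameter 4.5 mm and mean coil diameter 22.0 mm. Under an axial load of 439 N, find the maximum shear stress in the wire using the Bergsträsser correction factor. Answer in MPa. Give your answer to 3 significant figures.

351 MPa

Spring index C = D/d = 22.0/4.5 = 4.8889
K_B = (4C+2)/(4C−3) = 21.556/16.556 = 1.3020
τ₀ = 8FD/(πd³) = 8·439·22.0/(π·4.5³) = 77264/286.28 = 269.89 MPa
τ_max = K·τ₀ = 1.3020 × 269.89 = 351.4 MPa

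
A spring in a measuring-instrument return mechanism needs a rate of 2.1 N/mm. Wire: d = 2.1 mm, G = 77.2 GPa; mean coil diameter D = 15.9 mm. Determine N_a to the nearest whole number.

22

N_a = Gd⁴/(8D³k) = (77.2×10³ × 2.1⁴)/(8 × 15.9³ × 2.1)
    = 1.50139e+06 / 67530.6 = 22.23 → 22 coils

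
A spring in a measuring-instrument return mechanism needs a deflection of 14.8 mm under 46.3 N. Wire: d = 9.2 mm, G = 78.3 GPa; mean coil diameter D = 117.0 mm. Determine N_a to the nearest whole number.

14

Required rate k = F/δ = 46.3/14.8 = 3.1284 N/mm
N_a = Gd⁴/(8D³k) = (78.3×10³ × 9.2⁴)/(8 × 117.0³ × 3.1284)
    = 5.60936e+08 / 4.00836e+07 = 13.99 → 14 coils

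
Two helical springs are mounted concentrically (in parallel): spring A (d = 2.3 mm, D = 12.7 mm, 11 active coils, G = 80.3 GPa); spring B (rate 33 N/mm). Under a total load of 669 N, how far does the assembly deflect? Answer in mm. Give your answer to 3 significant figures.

k_A = Gd⁴/(8D³N_a) = (80.3×10³)(2.3⁴)/(8·12.7³·11) = 12.466 N/mm
Parallel: k_eq = 12.466 + 33 = 45.466 N/mm
δ = F/k_eq = 669/45.466 = 14.714 mm

14.7 mm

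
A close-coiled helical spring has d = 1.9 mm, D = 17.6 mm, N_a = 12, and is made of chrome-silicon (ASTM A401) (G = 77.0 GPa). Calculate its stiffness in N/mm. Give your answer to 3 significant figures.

k = Gd⁴/(8D³N_a) = (77.0×10³ × 1.9⁴) / (8 × 17.6³ × 12)
  = 1.00347e+06 / 523370 = 1.9173 N/mm

1.92 N/mm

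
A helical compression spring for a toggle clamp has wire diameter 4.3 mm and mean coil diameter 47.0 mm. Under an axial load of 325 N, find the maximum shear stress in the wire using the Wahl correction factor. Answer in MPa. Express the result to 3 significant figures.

554 MPa

Spring index C = D/d = 47.0/4.3 = 10.9302
K_W = (4C−1)/(4C−4) + 0.615/C = 42.721/39.721 + 0.0563 = 1.1318
τ₀ = 8FD/(πd³) = 8·325·47.0/(π·4.3³) = 122200/249.78 = 489.23 MPa
τ_max = K·τ₀ = 1.1318 × 489.23 = 553.71 MPa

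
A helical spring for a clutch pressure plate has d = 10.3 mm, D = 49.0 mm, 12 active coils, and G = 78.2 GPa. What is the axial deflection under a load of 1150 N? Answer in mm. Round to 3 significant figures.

k = Gd⁴/(8D³N_a) = (78.2×10³)(10.3⁴)/(8·49.0³·12) = 77.928 N/mm
δ = F/k = 1150 / 77.928 = 14.757 mm

14.8 mm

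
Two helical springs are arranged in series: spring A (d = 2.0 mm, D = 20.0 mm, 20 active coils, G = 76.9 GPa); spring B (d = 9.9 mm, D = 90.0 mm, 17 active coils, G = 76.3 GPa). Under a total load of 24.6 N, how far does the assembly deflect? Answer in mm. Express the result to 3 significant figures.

28.9 mm

k_A = Gd⁴/(8D³N_a) = (76.9×10³)(2.0⁴)/(8·20.0³·20) = 0.96125 N/mm
k_B = Gd⁴/(8D³N_a) = (76.3×10³)(9.9⁴)/(8·90.0³·17) = 7.3926 N/mm
Series: 1/k_eq = 1/0.96125 + 1/7.3926 = 1.1756; k_eq = 0.85064 N/mm
δ = F/k_eq = 24.6/0.85064 = 28.919 mm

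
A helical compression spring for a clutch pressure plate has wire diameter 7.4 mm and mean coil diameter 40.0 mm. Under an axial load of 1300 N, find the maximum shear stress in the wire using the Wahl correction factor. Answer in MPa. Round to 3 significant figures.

420 MPa

Spring index C = D/d = 40.0/7.4 = 5.4054
K_W = (4C−1)/(4C−4) + 0.615/C = 20.622/17.622 + 0.1138 = 1.2840
τ₀ = 8FD/(πd³) = 8·1300·40.0/(π·7.4³) = 416000/1273 = 326.77 MPa
τ_max = K·τ₀ = 1.2840 × 326.77 = 419.59 MPa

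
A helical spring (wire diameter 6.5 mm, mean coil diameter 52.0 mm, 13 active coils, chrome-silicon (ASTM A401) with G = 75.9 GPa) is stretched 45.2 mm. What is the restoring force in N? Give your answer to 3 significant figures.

419 N

k = Gd⁴/(8D³N_a) = (75.9×10³)(6.5⁴)/(8·52.0³·13) = 9.2651 N/mm
F = k·δ = 9.2651 × 45.2 = 418.78 N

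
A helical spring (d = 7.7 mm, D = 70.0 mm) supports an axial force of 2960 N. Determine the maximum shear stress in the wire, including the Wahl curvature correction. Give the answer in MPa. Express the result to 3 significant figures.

Spring index C = D/d = 70.0/7.7 = 9.0909
K_W = (4C−1)/(4C−4) + 0.615/C = 35.364/32.364 + 0.0677 = 1.1603
τ₀ = 8FD/(πd³) = 8·2960·70.0/(π·7.7³) = 1.6576e+06/1434.2 = 1155.7 MPa
τ_max = K·τ₀ = 1.1603 × 1155.7 = 1341.1 MPa

1340 MPa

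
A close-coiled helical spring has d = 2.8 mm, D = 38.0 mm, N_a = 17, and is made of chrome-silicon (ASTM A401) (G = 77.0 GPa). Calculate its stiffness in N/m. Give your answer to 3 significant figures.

k = Gd⁴/(8D³N_a) = (77.0×10³ × 2.8⁴) / (8 × 38.0³ × 17)
  = 4.73285e+06 / 7.46259e+06 = 0.63421 N/mm = 634.21 N/m

634 N/m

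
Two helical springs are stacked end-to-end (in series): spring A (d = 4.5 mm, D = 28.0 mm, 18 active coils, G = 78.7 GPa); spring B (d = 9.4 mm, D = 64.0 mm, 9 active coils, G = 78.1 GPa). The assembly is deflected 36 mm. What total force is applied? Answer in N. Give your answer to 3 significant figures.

279 N

k_A = Gd⁴/(8D³N_a) = (78.7×10³)(4.5⁴)/(8·28.0³·18) = 10.209 N/mm
k_B = Gd⁴/(8D³N_a) = (78.1×10³)(9.4⁴)/(8·64.0³·9) = 32.307 N/mm
Series: 1/k_eq = 1/10.209 + 1/32.307 = 0.12891; k_eq = 7.7576 N/mm
F = k_eq·δ = 7.7576·36 = 279.28 N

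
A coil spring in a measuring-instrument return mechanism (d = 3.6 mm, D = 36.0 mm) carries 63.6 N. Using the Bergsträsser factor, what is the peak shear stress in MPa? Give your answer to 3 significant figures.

142 MPa

Spring index C = D/d = 36.0/3.6 = 10.0000
K_B = (4C+2)/(4C−3) = 42.000/37.000 = 1.1351
τ₀ = 8FD/(πd³) = 8·63.6·36.0/(π·3.6³) = 18316.8/146.57 = 124.97 MPa
τ_max = K·τ₀ = 1.1351 × 124.97 = 141.85 MPa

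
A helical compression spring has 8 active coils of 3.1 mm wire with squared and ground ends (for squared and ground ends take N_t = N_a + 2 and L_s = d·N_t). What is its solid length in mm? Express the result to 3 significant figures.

squared and ground ends: N_t = N_a + 2 = 8 + 2 = 10
L_s = d·N_t = 3.1 × 10 = 31 mm

31.0 mm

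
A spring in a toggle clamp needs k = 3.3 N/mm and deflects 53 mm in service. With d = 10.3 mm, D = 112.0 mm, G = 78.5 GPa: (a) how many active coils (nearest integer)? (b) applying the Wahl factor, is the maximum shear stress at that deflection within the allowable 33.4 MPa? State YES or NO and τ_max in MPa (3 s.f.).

(a) 24 coils; (b) NO, τ_max = 51.3 MPa

N_a = Gd⁴/(8D³k) = (78.5×10³)(10.3⁴)/(8·112.0³·3.3) = 23.82 → N_a = 24
Actual rate k = Gd⁴/(8D³·24) = 3.2754 N/mm
Working load F = kδ = 3.2754·53 = 173.6 N
C = 112.0/10.3 = 10.8738; K_W = (4C−1)/(4C−4)+0.615/C = 1.1325
τ_max = K_W·8FD/(πd³) = 1.1325·45.309 = 51.313 MPa
τ_max > 33.4 MPa → exceeds allowable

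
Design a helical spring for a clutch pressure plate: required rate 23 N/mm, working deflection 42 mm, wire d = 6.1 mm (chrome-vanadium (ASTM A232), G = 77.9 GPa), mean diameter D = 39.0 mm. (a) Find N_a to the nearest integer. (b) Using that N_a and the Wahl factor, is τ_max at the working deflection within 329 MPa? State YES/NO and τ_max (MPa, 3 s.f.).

(a) 10 coils; (b) NO, τ_max = 516 MPa

N_a = Gd⁴/(8D³k) = (77.9×10³)(6.1⁴)/(8·39.0³·23) = 9.882 → N_a = 10
Actual rate k = Gd⁴/(8D³·10) = 22.729 N/mm
Working load F = kδ = 22.729·42 = 954.6 N
C = 39.0/6.1 = 6.3934; K_W = (4C−1)/(4C−4)+0.615/C = 1.2353
τ_max = K_W·8FD/(πd³) = 1.2353·417.67 = 515.93 MPa
τ_max > 329 MPa → exceeds allowable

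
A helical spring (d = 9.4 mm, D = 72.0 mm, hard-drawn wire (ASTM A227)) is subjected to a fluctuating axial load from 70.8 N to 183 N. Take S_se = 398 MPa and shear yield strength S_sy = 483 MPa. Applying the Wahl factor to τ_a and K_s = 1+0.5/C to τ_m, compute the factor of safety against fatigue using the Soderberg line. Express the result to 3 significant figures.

10.1

C = D/d = 72.0/9.4 = 7.6596; K_W = (4C−1)/(4C−4)+0.615/C = 1.1929; K_s = 1+0.5/C = 1.0653
F_a = (F_max−F_min)/2 = 56.1 N; F_m = (F_max+F_min)/2 = 126.9 N
τ_a = K_W·8F_aD/(πd³) = 1.1929 × 12.384 = 14.773 MPa
τ_m = K_s·8F_mD/(πd³) = 1.0653 × 28.012 = 29.841 MPa
Soderberg: 1/n_f = τ_a/S_se + τ_m/S_sy = 14.773/398 + 29.841/483 = 0.03712 + 0.06178 = 0.0989
n_f = 1/0.0989 = 10.11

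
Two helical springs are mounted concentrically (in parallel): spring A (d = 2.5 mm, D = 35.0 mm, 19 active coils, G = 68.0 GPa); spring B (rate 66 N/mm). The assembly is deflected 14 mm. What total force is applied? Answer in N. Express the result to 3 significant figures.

930 N

k_A = Gd⁴/(8D³N_a) = (68.0×10³)(2.5⁴)/(8·35.0³·19) = 0.40759 N/mm
Parallel: k_eq = 0.40759 + 66 = 66.408 N/mm
F = k_eq·δ = 66.408·14 = 929.71 N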